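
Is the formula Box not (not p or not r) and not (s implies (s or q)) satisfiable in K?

Unsatisfiable

1. Box not (not p or not r) and not (s implies (s or q)), u
2. Box not (not p or not r), u
3. not (s implies (s or q)), u
4. s, u
5. not (s or q), u
6. not s, u
7. not q, u
Branch closes: s and not s both at u.
Every branch closes; the branch above is one of them.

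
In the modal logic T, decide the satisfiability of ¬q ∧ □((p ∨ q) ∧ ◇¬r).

Satisfiable

1. ¬q ∧ □((p ∨ q) ∧ ◇¬r), u
2. ¬q, u
3. □((p ∨ q) ∧ ◇¬r), u
4. (p ∨ q) ∧ ◇¬r, u
5. p ∨ q, u
6. ◇¬r, u
7. p, u
8. ¬r, v
9. (p ∨ q) ∧ ◇¬r, v
10. p ∨ q, v
11. ◇¬r, v
12. q, v
13. ¬r, w
Accessibility: uRu, uRv, vRv, vRw, wRw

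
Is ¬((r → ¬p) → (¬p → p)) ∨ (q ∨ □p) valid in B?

No, not valid

Tableau for the negation ¬(¬((r → ¬p) → (¬p → p)) ∨ (q ∨ □p)):
1. ¬(¬((r → ¬p) → (¬p → p)) ∨ (q ∨ □p)), u
2. (r → ¬p) → (¬p → p), u
3. ¬(q ∨ □p), u
4. ¬q, u
5. ¬□p, u
6. ¬p → p, u
7. p, u
8. ¬p, v
Accessibility: uRu, uRv, vRu, vRv
The negation has an open branch (countermodel exists).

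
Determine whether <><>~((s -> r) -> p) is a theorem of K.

Invalid (countermodel exists)

Tableau for the negation ~<><>~((s -> r) -> p):
1. ~<><>~((s -> r) -> p), u
The negation has an open branch (countermodel exists).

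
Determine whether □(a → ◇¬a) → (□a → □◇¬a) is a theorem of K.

Yes, valid

Tableau for the negation ¬(□(a → ◇¬a) → (□a → □◇¬a)):
1. ¬(□(a → ◇¬a) → (□a → □◇¬a)), w0
2. □(a → ◇¬a), w0   [¬→-rule on 1]
3. ¬(□a → □◇¬a), w0   [¬→-rule on 1]
4. □a, w0   [¬→-rule on 3]
5. ¬□◇¬a, w0   [¬→-rule on 3]
6. ¬◇¬a, w1   [¬□-rule on 5: fresh world w1, w0Rw1]
7. a → ◇¬a, w1   [□-rule on 2 via w0Rw1]
8. a, w1   [□-rule on 4 via w0Rw1]
9. ◇¬a, w1   [→-rule on 7 (branches; this branch)]
10. ¬a, w2   [◇-rule on 9: fresh world w2, w1Rw2]
11. a, w2   [¬◇-rule on 6 via w1Rw2]
Accessibility: w0Rw1, w1Rw2
Branch closes: a and ¬a both at w2.
All branches of the negation close; one closing branch shown above.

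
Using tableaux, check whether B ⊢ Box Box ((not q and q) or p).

Tableau for the negation not Box Box ((not q and q) or p):
1. not Box Box ((not q and q) or p), w0
2. not Box ((not q and q) or p), w1
3. not ((not q and q) or p), w2
4. not (not q and q), w2
5. not p, w2
6. not q, w2
Accessibility: w0Rw0, w0Rw1, w1Rw0, w1Rw1, w1Rw2, w2Rw1, w2Rw2
The negation has an open branch (countermodel exists).

Invalid (countermodel exists)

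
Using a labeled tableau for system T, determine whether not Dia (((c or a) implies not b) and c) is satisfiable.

1. not Dia (((c or a) implies not b) and c), w0
2. not (((c or a) implies not b) and c), w0   [neg-Dia-rule on 1 via w0Rw0]
3. not c, w0   [neg-and-rule on 2 (branches; this branch)]
Accessibility: w0Rw0

Yes, satisfiable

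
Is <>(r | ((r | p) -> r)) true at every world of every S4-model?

Tableau for the negation ~<>(r | ((r | p) -> r)):
1. ~<>(r | ((r | p) -> r)), u
2. ~(r | ((r | p) -> r)), u
3. ~r, u
4. ~((r | p) -> r), u
5. r | p, u
6. p, u
Accessibility: uRu
The negation has an open branch (countermodel exists).

Not valid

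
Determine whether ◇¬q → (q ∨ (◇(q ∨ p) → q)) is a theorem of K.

Tableau for the negation ¬(◇¬q → (q ∨ (◇(q ∨ p) → q))):
1. ¬(◇¬q → (q ∨ (◇(q ∨ p) → q))), u
2. ◇¬q, u
3. ¬(q ∨ (◇(q ∨ p) → q)), u
4. ¬q, u
5. ¬(◇(q ∨ p) → q), u
6. ◇(q ∨ p), u
7. ¬q, v
8. q ∨ p, w
9. p, w
Accessibility: uRv, uRw
The negation has an open branch (countermodel exists).

Not valid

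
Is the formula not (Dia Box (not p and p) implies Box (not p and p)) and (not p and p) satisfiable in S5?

Unsatisfiable

1. not (Dia Box (not p and p) implies Box (not p and p)) and (not p and p), 0
2. not (Dia Box (not p and p) implies Box (not p and p)), 0
3. not p and p, 0
4. Dia Box (not p and p), 0
5. not Box (not p and p), 0
6. not p, 0
7. p, 0
Accessibility: 0R0
Branch closes: p and not p both at 0.
(One branch shown.) All branches close.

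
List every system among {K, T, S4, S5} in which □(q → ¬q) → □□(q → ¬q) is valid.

T-tableau for the negation ¬(□(q → ¬q) → □□(q → ¬q)):
1. ¬(□(q → ¬q) → □□(q → ¬q)), w0
2. □(q → ¬q), w0
3. ¬□□(q → ¬q), w0
4. q → ¬q, w0
5. ¬q, w0
6. ¬□(q → ¬q), w1
7. q → ¬q, w1
8. ¬q, w1
9. ¬(q → ¬q), w2
10. q, w2
Accessibility: w0Rw0, w0Rw1, w1Rw1, w1Rw2, w2Rw2
Complete open branch: countermodel on a T-frame, so not valid in T, nor in K (the same frame is also a K-frame).
S4-tableau for the negation ¬(□(q → ¬q) → □□(q → ¬q)):
1. ¬(□(q → ¬q) → □□(q → ¬q)), w0
2. □(q → ¬q), w0
3. ¬□□(q → ¬q), w0
4. q → ¬q, w0
5. ¬q, w0
6. ¬□(q → ¬q), w1
7. q → ¬q, w1
8. ¬q, w1
9. ¬(q → ¬q), w2
10. q, w2
11. q → ¬q, w2
12. ¬q, w2
Accessibility: w0Rw0, w0Rw1, w0Rw2, w1Rw1, w1Rw2, w2Rw2
Branch closes: q and ¬q both at w2.
Every branch closes (one shown): valid in S4, hence also in S5 (every theorem of S4 is a theorem of S5).

S4, S5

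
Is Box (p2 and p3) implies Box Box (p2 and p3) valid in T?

Tableau for the negation not (Box (p2 and p3) implies Box Box (p2 and p3)):
1. not (Box (p2 and p3) implies Box Box (p2 and p3)), w0
2. Box (p2 and p3), w0   [neg-implies-rule on 1]
3. not Box Box (p2 and p3), w0   [neg-implies-rule on 1]
4. p2 and p3, w0   [Box-rule on 2 via w0Rw0]
5. p2, w0   [and-rule on 4]
6. p3, w0   [and-rule on 4]
7. not Box (p2 and p3), w1   [neg-Box-rule on 3: fresh world w1, w0Rw1]
8. p2 and p3, w1   [Box-rule on 2 via w0Rw1]
9. p2, w1   [and-rule on 8]
10. p3, w1   [and-rule on 8]
11. not (p2 and p3), w2   [neg-Box-rule on 7: fresh world w2, w1Rw2]
12. not p3, w2   [neg-and-rule on 11 (branches; this branch)]
Accessibility: w0Rw0, w0Rw1, w1Rw1, w1Rw2, w2Rw2
The negation has an open branch (countermodel exists).

Not valid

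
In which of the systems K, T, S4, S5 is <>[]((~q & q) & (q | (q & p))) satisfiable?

K

K-tableau for the formula:
1. <>[]((~q & q) & (q | (q & p))), u
2. []((~q & q) & (q | (q & p))), v
Accessibility: uRv
Complete open branch: satisfiable in K.
T-tableau for the formula:
1. <>[]((~q & q) & (q | (q & p))), u
2. []((~q & q) & (q | (q & p))), v
3. (~q & q) & (q | (q & p)), v
4. ~q & q, v
5. q | (q & p), v
6. ~q, v
7. q, v
Accessibility: uRu, uRv, vRv
Branch closes: q and ~q both at v.
Every branch closes (one shown): unsatisfiable in T, hence also in S4, S5 (every S4/S5-frame is a T-frame).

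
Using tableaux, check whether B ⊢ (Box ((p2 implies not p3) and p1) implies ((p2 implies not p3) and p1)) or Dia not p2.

Valid in B

Tableau for the negation not ((Box ((p2 implies not p3) and p1) implies ((p2 implies not p3) and p1)) or Dia not p2):
1. not ((Box ((p2 implies not p3) and p1) implies ((p2 implies not p3) and p1)) or Dia not p2), 0
2. not (Box ((p2 implies not p3) and p1) implies ((p2 implies not p3) and p1)), 0
3. not Dia not p2, 0
4. Box ((p2 implies not p3) and p1), 0
5. not ((p2 implies not p3) and p1), 0
6. p2, 0
7. (p2 implies not p3) and p1, 0
8. p2 implies not p3, 0
9. p1, 0
10. not (p2 implies not p3), 0
11. p3, 0
12. not p3, 0
Accessibility: 0R0
Branch closes: p3 and not p3 both at 0.
All branches of the negation close; one closing branch shown above.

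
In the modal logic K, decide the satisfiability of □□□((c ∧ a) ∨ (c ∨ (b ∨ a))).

1. □□□((c ∧ a) ∨ (c ∨ (b ∨ a))), w0

Satisfiable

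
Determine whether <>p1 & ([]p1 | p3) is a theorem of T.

Not valid

Tableau for the negation ~(<>p1 & ([]p1 | p3)):
1. ~(<>p1 & ([]p1 | p3)), 0
2. ~([]p1 | p3), 0   [~&-rule on 1 (branches; this branch)]
3. ~[]p1, 0   [~|-rule on 2]
4. ~p3, 0   [~|-rule on 2]
5. ~p1, 1   [~[]-rule on 3: fresh world 1, 0R1]
Accessibility: 0R0, 0R1, 1R1
The negation has an open branch (countermodel exists).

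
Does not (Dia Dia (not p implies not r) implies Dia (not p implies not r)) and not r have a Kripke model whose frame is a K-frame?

1. not (Dia Dia (not p implies not r) implies Dia (not p implies not r)) and not r, w0
2. not (Dia Dia (not p implies not r) implies Dia (not p implies not r)), w0
3. not r, w0
4. Dia Dia (not p implies not r), w0
5. not Dia (not p implies not r), w0
6. Dia (not p implies not r), w1
7. not (not p implies not r), w1
8. not p, w1
9. r, w1
10. not p implies not r, w2
11. not r, w2
Accessibility: w0Rw1, w1Rw2

Satisfiable (open branch found)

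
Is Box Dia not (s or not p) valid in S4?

Invalid (countermodel exists)

Tableau for the negation not Box Dia not (s or not p):
1. not Box Dia not (s or not p), 0
2. not Dia not (s or not p), 1
3. s or not p, 1
4. not p, 1
Accessibility: 0R0, 0R1, 1R1
The negation has an open branch (countermodel exists).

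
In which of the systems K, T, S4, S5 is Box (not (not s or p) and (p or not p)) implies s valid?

T, S4, S5

K-tableau for the negation not (Box (not (not s or p) and (p or not p)) implies s):
1. not (Box (not (not s or p) and (p or not p)) implies s), w0
2. Box (not (not s or p) and (p or not p)), w0
3. not s, w0
Complete open branch: countermodel on a K-frame, so not valid in K.
T-tableau for the negation not (Box (not (not s or p) and (p or not p)) implies s):
1. not (Box (not (not s or p) and (p or not p)) implies s), w0
2. Box (not (not s or p) and (p or not p)), w0
3. not s, w0
4. not (not s or p) and (p or not p), w0
5. not (not s or p), w0
6. p or not p, w0
7. s, w0
8. not p, w0
Accessibility: w0Rw0
Branch closes: s and not s both at w0.
Every branch closes (one shown): valid in T, hence also in S4, S5 (every theorem of T is a theorem of S4 and S5).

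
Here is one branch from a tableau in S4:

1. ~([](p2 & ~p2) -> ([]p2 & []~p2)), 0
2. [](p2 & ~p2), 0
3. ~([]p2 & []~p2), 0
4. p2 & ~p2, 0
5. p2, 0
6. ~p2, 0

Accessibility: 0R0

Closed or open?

Both p2 and ~p2 appear at 0.

Closed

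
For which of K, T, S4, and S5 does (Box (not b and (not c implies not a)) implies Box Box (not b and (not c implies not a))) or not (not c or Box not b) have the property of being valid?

S4, S5

S4-tableau for the negation not ((Box (not b and (not c implies not a)) implies Box Box (not b and (not c implies not a))) or not (not c or Box not b)):
1. not ((Box (not b and (not c implies not a)) implies Box Box (not b and (not c implies not a))) or not (not c or Box not b)), w0
2. not (Box (not b and (not c implies not a)) implies Box Box (not b and (not c implies not a))), w0   [neg-or-rule on 1]
3. not c or Box not b, w0   [neg-or-rule on 1]
4. Box (not b and (not c implies not a)), w0   [neg-implies-rule on 2]
5. not Box Box (not b and (not c implies not a)), w0   [neg-implies-rule on 2]
6. not b and (not c implies not a), w0   [Box-rule on 4 via w0Rw0]
7. not b, w0   [and-rule on 6]
8. not c implies not a, w0   [and-rule on 6]
9. Box not b, w0   [or-rule on 3 (branches; this branch)]
10. not a, w0   [implies-rule on 8 (branches; this branch)]
11. not Box (not b and (not c implies not a)), w1   [neg-Box-rule on 5: fresh world w1, w0Rw1]
12. not b and (not c implies not a), w1   [Box-rule on 4 via w0Rw1]
13. not b, w1   [and-rule on 12]
14. not c implies not a, w1   [and-rule on 12]
15. not a, w1   [implies-rule on 14 (branches; this branch)]
16. not (not b and (not c implies not a)), w2   [neg-Box-rule on 11: fresh world w2, w1Rw2]
17. not b and (not c implies not a), w2   [Box-rule on 4 via w0Rw2]
18. not b, w2   [and-rule on 17]
19. not c implies not a, w2   [and-rule on 17]
20. not (not c implies not a), w2   [neg-and-rule on 16 (branches; this branch)]
21. not c, w2   [neg-implies-rule on 20]
22. a, w2   [neg-implies-rule on 20]
23. not a, w2   [implies-rule on 19 (branches; this branch)]
Accessibility: w0Rw0, w0Rw1, w0Rw2, w1Rw1, w1Rw2, w2Rw2
Branch closes: a and not a both at w2.
Every branch closes (one shown): valid in S4, hence also in S5 (every theorem of S4 is a theorem of S5).
T-tableau for the negation not ((Box (not b and (not c implies not a)) implies Box Box (not b and (not c implies not a))) or not (not c or Box not b)):
1. not ((Box (not b and (not c implies not a)) implies Box Box (not b and (not c implies not a))) or not (not c or Box not b)), w0
2. not (Box (not b and (not c implies not a)) implies Box Box (not b and (not c implies not a))), w0   [neg-or-rule on 1]
3. not c or Box not b, w0   [neg-or-rule on 1]
4. Box (not b and (not c implies not a)), w0   [neg-implies-rule on 2]
5. not Box Box (not b and (not c implies not a)), w0   [neg-implies-rule on 2]
6. not b and (not c implies not a), w0   [Box-rule on 4 via w0Rw0]
7. not b, w0   [and-rule on 6]
8. not c implies not a, w0   [and-rule on 6]
9. Box not b, w0   [or-rule on 3 (branches; this branch)]
10. not a, w0   [implies-rule on 8 (branches; this branch)]
11. not Box (not b and (not c implies not a)), w1   [neg-Box-rule on 5: fresh world w1, w0Rw1]
12. not b and (not c implies not a), w1   [Box-rule on 4 via w0Rw1]
13. not b, w1   [and-rule on 12]
14. not c implies not a, w1   [and-rule on 12]
15. not a, w1   [implies-rule on 14 (branches; this branch)]
16. not (not b and (not c implies not a)), w2   [neg-Box-rule on 11: fresh world w2, w1Rw2]
17. not (not c implies not a), w2   [neg-and-rule on 16 (branches; this branch)]
18. not c, w2   [neg-implies-rule on 17]
19. a, w2   [neg-implies-rule on 17]
Accessibility: w0Rw0, w0Rw1, w1Rw1, w1Rw2, w2Rw2
Complete open branch: countermodel on a T-frame, so not valid in T, nor in K (the same frame is also a K-frame).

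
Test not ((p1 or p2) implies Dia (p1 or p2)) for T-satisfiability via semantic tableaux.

1. not ((p1 or p2) implies Dia (p1 or p2)), 0
2. p1 or p2, 0
3. not Dia (p1 or p2), 0
4. not (p1 or p2), 0
5. not p1, 0
6. not p2, 0
7. p2, 0
Accessibility: 0R0
Branch closes: p2 and not p2 both at 0.
All branches of the tableau close; one closing branch shown above.

Unsatisfiable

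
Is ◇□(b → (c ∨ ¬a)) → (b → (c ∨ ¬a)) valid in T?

Tableau for the negation ¬(◇□(b → (c ∨ ¬a)) → (b → (c ∨ ¬a))):
1. ¬(◇□(b → (c ∨ ¬a)) → (b → (c ∨ ¬a))), u
2. ◇□(b → (c ∨ ¬a)), u   [¬→-rule on 1]
3. ¬(b → (c ∨ ¬a)), u   [¬→-rule on 1]
4. b, u   [¬→-rule on 3]
5. ¬(c ∨ ¬a), u   [¬→-rule on 3]
6. ¬c, u   [¬∨-rule on 5]
7. a, u   [¬∨-rule on 5]
8. □(b → (c ∨ ¬a)), v   [◇-rule on 2: fresh world v, uRv]
9. b → (c ∨ ¬a), v   [□-rule on 8 via vRv]
10. c ∨ ¬a, v   [→-rule on 9 (branches; this branch)]
11. ¬a, v   [∨-rule on 10 (branches; this branch)]
Accessibility: uRu, uRv, vRv
The negation has an open branch (countermodel exists).

Not valid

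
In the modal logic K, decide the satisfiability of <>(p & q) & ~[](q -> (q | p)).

1. <>(p & q) & ~[](q -> (q | p)), u
2. <>(p & q), u
3. ~[](q -> (q | p)), u
4. p & q, v
5. p, v
6. q, v
7. ~(q -> (q | p)), w
8. q, w
9. ~(q | p), w
10. ~q, w
11. ~p, w
Accessibility: uRv, uRw
Branch closes: q and ~q both at w.
(One branch shown.) All branches close.

Unsatisfiable (every branch closes)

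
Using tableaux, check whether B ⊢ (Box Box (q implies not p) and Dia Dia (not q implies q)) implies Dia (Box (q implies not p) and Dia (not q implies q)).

Valid in B

Tableau for the negation not ((Box Box (q implies not p) and Dia Dia (not q implies q)) implies Dia (Box (q implies not p) and Dia (not q implies q))):
1. not ((Box Box (q implies not p) and Dia Dia (not q implies q)) implies Dia (Box (q implies not p) and Dia (not q implies q))), u
2. Box Box (q implies not p) and Dia Dia (not q implies q), u
3. not Dia (Box (q implies not p) and Dia (not q implies q)), u
4. Box Box (q implies not p), u
5. Dia Dia (not q implies q), u
6. not (Box (q implies not p) and Dia (not q implies q)), u
7. Box (q implies not p), u
8. q implies not p, u
9. not Dia (not q implies q), u
10. not (not q implies q), u
11. not q, u
12. not p, u
13. Dia (not q implies q), v
14. not (Box (q implies not p) and Dia (not q implies q)), v
15. Box (q implies not p), v
16. q implies not p, v
17. not (not q implies q), v
18. not q, v
19. not Box (q implies not p), v
20. not p, v
21. not q implies q, w
22. q implies not p, w
23. q, w
24. not p, w
25. not (q implies not p), x
26. q, x
27. p, x
28. q implies not p, x
29. not p, x
Accessibility: uRu, uRv, vRu, vRv, vRw, vRx, wRv, wRw, xRv, xRx
Branch closes: p and not p both at x.
Every branch of the negation's tableau closes; the branch above is one of them.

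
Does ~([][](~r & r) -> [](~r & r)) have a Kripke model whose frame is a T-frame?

1. ~([][](~r & r) -> [](~r & r)), 0
2. [][](~r & r), 0   [~->-rule on 1]
3. ~[](~r & r), 0   [~->-rule on 1]
4. [](~r & r), 0   [[]-rule on 2 via 0R0]
5. ~r & r, 0   [[]-rule on 4 via 0R0]
6. ~r, 0   [&-rule on 5]
7. r, 0   [&-rule on 5]
Accessibility: 0R0
Branch closes: r and ~r both at 0.
All branches of the tableau close; one closing branch shown above.

Unsatisfiable (every branch closes)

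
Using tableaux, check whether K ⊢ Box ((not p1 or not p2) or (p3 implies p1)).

Tableau for the negation not Box ((not p1 or not p2) or (p3 implies p1)):
1. not Box ((not p1 or not p2) or (p3 implies p1)), u
2. not ((not p1 or not p2) or (p3 implies p1)), v
3. not (not p1 or not p2), v
4. not (p3 implies p1), v
5. p1, v
6. p2, v
7. p3, v
8. not p1, v
Accessibility: uRv
Branch closes: p1 and not p1 both at v.
All branches of the negation close; one closing branch shown above.

Valid in K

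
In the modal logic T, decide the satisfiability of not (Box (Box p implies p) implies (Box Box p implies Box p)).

1. not (Box (Box p implies p) implies (Box Box p implies Box p)), u
2. Box (Box p implies p), u
3. not (Box Box p implies Box p), u
4. Box Box p, u
5. not Box p, u
6. Box p implies p, u
7. Box p, u
8. p, u
9. not p, v
10. Box p implies p, v
11. Box p, v
12. p, v
Accessibility: uRu, uRv, vRv
Branch closes: p and not p both at v.
(One branch shown.) All branches close.

Unsatisfiable (every branch closes)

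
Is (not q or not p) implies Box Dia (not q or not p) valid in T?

No, not valid

Tableau for the negation not ((not q or not p) implies Box Dia (not q or not p)):
1. not ((not q or not p) implies Box Dia (not q or not p)), u
2. not q or not p, u
3. not Box Dia (not q or not p), u
4. not p, u
5. not Dia (not q or not p), v
6. not (not q or not p), v
7. q, v
8. p, v
Accessibility: uRu, uRv, vRv
The negation has an open branch (countermodel exists).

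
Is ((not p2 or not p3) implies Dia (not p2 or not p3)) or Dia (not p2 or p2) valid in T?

Valid in T

Tableau for the negation not (((not p2 or not p3) implies Dia (not p2 or not p3)) or Dia (not p2 or p2)):
1. not (((not p2 or not p3) implies Dia (not p2 or not p3)) or Dia (not p2 or p2)), u
2. not ((not p2 or not p3) implies Dia (not p2 or not p3)), u
3. not Dia (not p2 or p2), u
4. not p2 or not p3, u
5. not Dia (not p2 or not p3), u
6. not (not p2 or p2), u
7. p2, u
8. not p2, u
Accessibility: uRu
Branch closes: p2 and not p2 both at u.
All branches of the negation close; one closing branch shown above.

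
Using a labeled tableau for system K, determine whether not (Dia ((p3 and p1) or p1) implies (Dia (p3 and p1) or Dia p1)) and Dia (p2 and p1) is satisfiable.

1. not (Dia ((p3 and p1) or p1) implies (Dia (p3 and p1) or Dia p1)) and Dia (p2 and p1), u
2. not (Dia ((p3 and p1) or p1) implies (Dia (p3 and p1) or Dia p1)), u   [and-rule on 1]
3. Dia (p2 and p1), u   [and-rule on 1]
4. Dia ((p3 and p1) or p1), u   [neg-implies-rule on 2]
5. not (Dia (p3 and p1) or Dia p1), u   [neg-implies-rule on 2]
6. not Dia (p3 and p1), u   [neg-or-rule on 5]
7. not Dia p1, u   [neg-or-rule on 5]
8. p2 and p1, v   [Dia-rule on 3: fresh world v, uRv]
9. p2, v   [and-rule on 8]
10. p1, v   [and-rule on 8]
11. not (p3 and p1), v   [neg-Dia-rule on 6 via uRv]
12. not p1, v   [neg-Dia-rule on 7 via uRv]
Accessibility: uRv
Branch closes: p1 and not p1 both at v.
All branches of the tableau close; one closing branch shown above.

Unsatisfiable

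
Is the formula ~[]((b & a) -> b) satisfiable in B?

1. ~[]((b & a) -> b), w0
2. ~((b & a) -> b), w1
3. b & a, w1
4. ~b, w1
5. b, w1
6. a, w1
Accessibility: w0Rw0, w0Rw1, w1Rw0, w1Rw1
Branch closes: b and ~b both at w1.
Every branch closes; the branch above is one of them.

No, unsatisfiable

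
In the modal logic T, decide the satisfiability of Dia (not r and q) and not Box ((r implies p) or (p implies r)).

1. Dia (not r and q) and not Box ((r implies p) or (p implies r)), w0
2. Dia (not r and q), w0
3. not Box ((r implies p) or (p implies r)), w0
4. not r and q, w1
5. not r, w1
6. q, w1
7. not ((r implies p) or (p implies r)), w2
8. not (r implies p), w2
9. not (p implies r), w2
10. r, w2
11. not p, w2
12. p, w2
13. not r, w2
Accessibility: w0Rw0, w0Rw1, w0Rw2, w1Rw1, w2Rw2
Branch closes: p and not p both at w2.
(One branch shown.) All branches close.

No, unsatisfiable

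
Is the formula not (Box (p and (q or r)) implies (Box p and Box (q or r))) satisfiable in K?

1. not (Box (p and (q or r)) implies (Box p and Box (q or r))), 0
2. Box (p and (q or r)), 0
3. not (Box p and Box (q or r)), 0
4. not Box (q or r), 0
5. not (q or r), 1
6. not q, 1
7. not r, 1
8. p and (q or r), 1
9. p, 1
10. q or r, 1
11. r, 1
Accessibility: 0R1
Branch closes: r and not r both at 1.
(One branch shown.) All branches close.

Unsatisfiable (every branch closes)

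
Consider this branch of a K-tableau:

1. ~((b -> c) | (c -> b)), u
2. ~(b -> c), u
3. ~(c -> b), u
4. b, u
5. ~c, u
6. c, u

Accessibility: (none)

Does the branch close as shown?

Both c and ~c appear at u.

Closed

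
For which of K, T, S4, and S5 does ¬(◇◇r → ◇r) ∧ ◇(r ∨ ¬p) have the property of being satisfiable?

K, T

S4-tableau for the formula:
1. ¬(◇◇r → ◇r) ∧ ◇(r ∨ ¬p), u
2. ¬(◇◇r → ◇r), u   [∧-rule on 1]
3. ◇(r ∨ ¬p), u   [∧-rule on 1]
4. ◇◇r, u   [¬→-rule on 2]
5. ¬◇r, u   [¬→-rule on 2]
6. ¬r, u   [¬◇-rule on 5 via uRu]
7. r ∨ ¬p, v   [◇-rule on 3: fresh world v, uRv]
8. ¬r, v   [¬◇-rule on 5 via uRv]
9. ¬p, v   [∨-rule on 7 (branches; this branch)]
10. ◇r, w   [◇-rule on 4: fresh world w, uRw]
11. ¬r, w   [¬◇-rule on 5 via uRw]
12. r, x   [◇-rule on 10: fresh world x, wRx]
13. ¬r, x   [¬◇-rule on 5 via uRx]
Accessibility: uRu, uRv, uRw, uRx, vRv, wRw, wRx, xRx
Branch closes: r and ¬r both at x.
Every branch closes (one shown): unsatisfiable in S4, hence also in S5 (every S5-frame is an S4-frame).
T-tableau for the formula:
1. ¬(◇◇r → ◇r) ∧ ◇(r ∨ ¬p), u
2. ¬(◇◇r → ◇r), u   [∧-rule on 1]
3. ◇(r ∨ ¬p), u   [∧-rule on 1]
4. ◇◇r, u   [¬→-rule on 2]
5. ¬◇r, u   [¬→-rule on 2]
6. ¬r, u   [¬◇-rule on 5 via uRu]
7. r ∨ ¬p, v   [◇-rule on 3: fresh world v, uRv]
8. ¬r, v   [¬◇-rule on 5 via uRv]
9. ¬p, v   [∨-rule on 7 (branches; this branch)]
10. ◇r, w   [◇-rule on 4: fresh world w, uRw]
11. ¬r, w   [¬◇-rule on 5 via uRw]
12. r, x   [◇-rule on 10: fresh world x, wRx]
Accessibility: uRu, uRv, uRw, vRv, wRw, wRx, xRx
Complete open branch: satisfiable in T, hence also in K (this T-model is also a K-model).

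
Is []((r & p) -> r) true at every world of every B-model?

Valid

Tableau for the negation ~[]((r & p) -> r):
1. ~[]((r & p) -> r), 0
2. ~((r & p) -> r), 1   [~[]-rule on 1: fresh world 1, 0R1]
3. r & p, 1   [~->-rule on 2]
4. ~r, 1   [~->-rule on 2]
5. r, 1   [&-rule on 3]
6. p, 1   [&-rule on 3]
Accessibility: 0R0, 0R1, 1R0, 1R1
Branch closes: r and ~r both at 1.
All branches of the negation close; one closing branch shown above.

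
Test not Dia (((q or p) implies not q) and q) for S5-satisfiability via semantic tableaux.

1. not Dia (((q or p) implies not q) and q), 0
2. not (((q or p) implies not q) and q), 0
3. not q, 0
Accessibility: 0R0

Satisfiable (open branch found)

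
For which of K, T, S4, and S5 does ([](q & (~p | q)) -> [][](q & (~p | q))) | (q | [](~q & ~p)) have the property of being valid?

T, S4, S5

T-tableau for the negation ~(([](q & (~p | q)) -> [][](q & (~p | q))) | (q | [](~q & ~p))):
1. ~(([](q & (~p | q)) -> [][](q & (~p | q))) | (q | [](~q & ~p))), u
2. ~([](q & (~p | q)) -> [][](q & (~p | q))), u
3. ~(q | [](~q & ~p)), u
4. [](q & (~p | q)), u
5. ~[][](q & (~p | q)), u
6. ~q, u
7. ~[](~q & ~p), u
8. q & (~p | q), u
9. q, u
10. ~p | q, u
Accessibility: uRu
Branch closes: q and ~q both at u.
Every branch closes (one shown): valid in T, hence also in S4, S5 (every theorem of T is a theorem of S4 and S5).
K-tableau for the negation ~(([](q & (~p | q)) -> [][](q & (~p | q))) | (q | [](~q & ~p))):
1. ~(([](q & (~p | q)) -> [][](q & (~p | q))) | (q | [](~q & ~p))), u
2. ~([](q & (~p | q)) -> [][](q & (~p | q))), u
3. ~(q | [](~q & ~p)), u
4. [](q & (~p | q)), u
5. ~[][](q & (~p | q)), u
6. ~q, u
7. ~[](~q & ~p), u
8. ~[](q & (~p | q)), v
9. q & (~p | q), v
10. q, v
11. ~p | q, v
12. ~(~q & ~p), w
13. q & (~p | q), w
14. q, w
15. ~p | q, w
16. p, w
17. ~(q & (~p | q)), x
18. ~(~p | q), x
19. p, x
20. ~q, x
Accessibility: uRv, uRw, vRx
Complete open branch: countermodel on a K-frame, so not valid in K.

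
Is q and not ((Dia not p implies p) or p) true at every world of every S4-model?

Tableau for the negation not (q and not ((Dia not p implies p) or p)):
1. not (q and not ((Dia not p implies p) or p)), u
2. (Dia not p implies p) or p, u   [neg-and-rule on 1 (branches; this branch)]
3. p, u   [or-rule on 2 (branches; this branch)]
Accessibility: uRu
The negation has an open branch (countermodel exists).

Invalid (countermodel exists)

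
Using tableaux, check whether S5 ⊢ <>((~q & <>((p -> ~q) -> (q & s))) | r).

Tableau for the negation ~<>((~q & <>((p -> ~q) -> (q & s))) | r):
1. ~<>((~q & <>((p -> ~q) -> (q & s))) | r), 0
2. ~((~q & <>((p -> ~q) -> (q & s))) | r), 0
3. ~(~q & <>((p -> ~q) -> (q & s))), 0
4. ~r, 0
5. ~<>((p -> ~q) -> (q & s)), 0
6. ~((p -> ~q) -> (q & s)), 0
7. p -> ~q, 0
8. ~(q & s), 0
9. ~q, 0
10. ~s, 0
Accessibility: 0R0
The negation has an open branch (countermodel exists).

No, not valid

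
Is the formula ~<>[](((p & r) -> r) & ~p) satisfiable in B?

1. ~<>[](((p & r) -> r) & ~p), 0
2. ~[](((p & r) -> r) & ~p), 0
3. ~(((p & r) -> r) & ~p), 1
4. ~[](((p & r) -> r) & ~p), 1
5. p, 1
6. ~(((p & r) -> r) & ~p), 2
7. p, 2
Accessibility: 0R0, 0R1, 1R0, 1R1, 1R2, 2R1, 2R2

Satisfiable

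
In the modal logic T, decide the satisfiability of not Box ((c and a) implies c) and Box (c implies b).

No, unsatisfiable

1. not Box ((c and a) implies c) and Box (c implies b), u
2. not Box ((c and a) implies c), u   [and-rule on 1]
3. Box (c implies b), u   [and-rule on 1]
4. c implies b, u   [Box-rule on 3 via uRu]
5. b, u   [implies-rule on 4 (branches; this branch)]
6. not ((c and a) implies c), v   [neg-Box-rule on 2: fresh world v, uRv]
7. c and a, v   [neg-implies-rule on 6]
8. not c, v   [neg-implies-rule on 6]
9. c, v   [and-rule on 7]
10. a, v   [and-rule on 7]
Accessibility: uRu, uRv, vRv
Branch closes: c and not c both at v.
All branches of the tableau close; one closing branch shown above.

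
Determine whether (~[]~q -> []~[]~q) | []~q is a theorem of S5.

Tableau for the negation ~((~[]~q -> []~[]~q) | []~q):
1. ~((~[]~q -> []~[]~q) | []~q), u
2. ~(~[]~q -> []~[]~q), u   [~|-rule on 1]
3. ~[]~q, u   [~|-rule on 1]
4. ~[]~[]~q, u   [~->-rule on 2]
5. q, v   [~[]-rule on 3: fresh world v, uRv]
6. []~q, w   [~[]-rule on 4: fresh world w, uRw]
7. ~q, u   [[]-rule on 6 via wRu]
8. ~q, v   [[]-rule on 6 via wRv]
Accessibility: uRu, uRv, uRw, vRu, vRv, vRw, wRu, wRv, wRw
Branch closes: q and ~q both at v.
All branches of the negation close; one closing branch shown above.

Yes, valid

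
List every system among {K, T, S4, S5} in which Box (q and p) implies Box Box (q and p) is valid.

S4-tableau for the negation not (Box (q and p) implies Box Box (q and p)):
1. not (Box (q and p) implies Box Box (q and p)), u
2. Box (q and p), u
3. not Box Box (q and p), u
4. q and p, u
5. q, u
6. p, u
7. not Box (q and p), v
8. q and p, v
9. q, v
10. p, v
11. not (q and p), w
12. q and p, w
13. q, w
14. p, w
15. not p, w
Accessibility: uRu, uRv, uRw, vRv, vRw, wRw
Branch closes: p and not p both at w.
Every branch closes (one shown): valid in S4, hence also in S5 (every theorem of S4 is a theorem of S5).
T-tableau for the negation not (Box (q and p) implies Box Box (q and p)):
1. not (Box (q and p) implies Box Box (q and p)), u
2. Box (q and p), u
3. not Box Box (q and p), u
4. q and p, u
5. q, u
6. p, u
7. not Box (q and p), v
8. q and p, v
9. q, v
10. p, v
11. not (q and p), w
12. not p, w
Accessibility: uRu, uRv, vRv, vRw, wRw
Complete open branch: countermodel on a T-frame, so not valid in T, nor in K (the same frame is also a K-frame).

S4, S5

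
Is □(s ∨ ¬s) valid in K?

Valid

Tableau for the negation ¬□(s ∨ ¬s):
1. ¬□(s ∨ ¬s), w0
2. ¬(s ∨ ¬s), w1
3. ¬s, w1
4. s, w1
Accessibility: w0Rw1
Branch closes: s and ¬s both at w1.
All branches of the negation close; one closing branch shown above.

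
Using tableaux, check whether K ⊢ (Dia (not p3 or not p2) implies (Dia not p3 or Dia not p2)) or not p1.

Tableau for the negation not ((Dia (not p3 or not p2) implies (Dia not p3 or Dia not p2)) or not p1):
1. not ((Dia (not p3 or not p2) implies (Dia not p3 or Dia not p2)) or not p1), 0
2. not (Dia (not p3 or not p2) implies (Dia not p3 or Dia not p2)), 0
3. p1, 0
4. Dia (not p3 or not p2), 0
5. not (Dia not p3 or Dia not p2), 0
6. not Dia not p3, 0
7. not Dia not p2, 0
8. not p3 or not p2, 1
9. p3, 1
10. p2, 1
11. not p2, 1
Accessibility: 0R1
Branch closes: p2 and not p2 both at 1.
All branches of the negation close; one closing branch shown above.

Valid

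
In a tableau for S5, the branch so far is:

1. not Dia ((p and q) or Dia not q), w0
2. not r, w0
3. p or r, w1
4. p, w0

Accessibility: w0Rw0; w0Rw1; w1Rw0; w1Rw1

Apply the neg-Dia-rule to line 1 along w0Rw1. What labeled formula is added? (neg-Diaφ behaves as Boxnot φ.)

neg-Diaφ behaves as Boxnot φ: propagate the negated body to each accessible world.

not ((p and q) or Dia not q), w1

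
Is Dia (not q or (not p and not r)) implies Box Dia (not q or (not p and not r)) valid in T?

Tableau for the negation not (Dia (not q or (not p and not r)) implies Box Dia (not q or (not p and not r))):
1. not (Dia (not q or (not p and not r)) implies Box Dia (not q or (not p and not r))), u
2. Dia (not q or (not p and not r)), u
3. not Box Dia (not q or (not p and not r)), u
4. not q or (not p and not r), v
5. not p and not r, v
6. not p, v
7. not r, v
8. not Dia (not q or (not p and not r)), w
9. not (not q or (not p and not r)), w
10. q, w
11. not (not p and not r), w
12. r, w
Accessibility: uRu, uRv, uRw, vRv, wRw
The negation has an open branch (countermodel exists).

No, not valid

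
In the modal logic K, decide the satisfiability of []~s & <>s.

Unsatisfiable

1. []~s & <>s, u
2. []~s, u
3. <>s, u
4. s, v
5. ~s, v
Accessibility: uRv
Branch closes: s and ~s both at v.
(One branch shown.) All branches close.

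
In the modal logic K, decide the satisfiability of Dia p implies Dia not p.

1. Dia p implies Dia not p, 0
2. Dia not p, 0   [implies-rule on 1 (branches; this branch)]
3. not p, 1   [Dia-rule on 2: fresh world 1, 0R1]
Accessibility: 0R1

Yes, satisfiable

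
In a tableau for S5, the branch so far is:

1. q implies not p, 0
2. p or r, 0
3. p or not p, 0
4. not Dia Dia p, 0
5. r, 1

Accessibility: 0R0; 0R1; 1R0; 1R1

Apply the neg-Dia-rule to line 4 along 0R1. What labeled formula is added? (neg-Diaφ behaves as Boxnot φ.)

neg-Diaφ behaves as Boxnot φ: propagate the negated body to each accessible world.

not Dia p, 1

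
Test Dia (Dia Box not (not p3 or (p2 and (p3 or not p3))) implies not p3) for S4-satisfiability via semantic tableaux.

Satisfiable

1. Dia (Dia Box not (not p3 or (p2 and (p3 or not p3))) implies not p3), 0
2. Dia Box not (not p3 or (p2 and (p3 or not p3))) implies not p3, 1   [Dia-rule on 1: fresh world 1, 0R1]
3. not p3, 1   [implies-rule on 2 (branches; this branch)]
Accessibility: 0R0, 0R1, 1R1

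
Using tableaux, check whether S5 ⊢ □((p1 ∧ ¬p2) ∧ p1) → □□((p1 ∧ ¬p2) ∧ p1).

Tableau for the negation ¬(□((p1 ∧ ¬p2) ∧ p1) → □□((p1 ∧ ¬p2) ∧ p1)):
1. ¬(□((p1 ∧ ¬p2) ∧ p1) → □□((p1 ∧ ¬p2) ∧ p1)), u
2. □((p1 ∧ ¬p2) ∧ p1), u
3. ¬□□((p1 ∧ ¬p2) ∧ p1), u
4. (p1 ∧ ¬p2) ∧ p1, u
5. p1 ∧ ¬p2, u
6. p1, u
7. ¬p2, u
8. ¬□((p1 ∧ ¬p2) ∧ p1), v
9. (p1 ∧ ¬p2) ∧ p1, v
10. p1 ∧ ¬p2, v
11. p1, v
12. ¬p2, v
13. ¬((p1 ∧ ¬p2) ∧ p1), w
14. (p1 ∧ ¬p2) ∧ p1, w
15. p1 ∧ ¬p2, w
16. p1, w
17. ¬p2, w
18. ¬(p1 ∧ ¬p2), w
19. p2, w
Accessibility: uRu, uRv, uRw, vRu, vRv, vRw, wRu, wRv, wRw
Branch closes: p2 and ¬p2 both at w.
Every branch of the negation's tableau closes; the branch above is one of them.

Valid in S5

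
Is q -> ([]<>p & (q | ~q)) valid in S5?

Tableau for the negation ~(q -> ([]<>p & (q | ~q))):
1. ~(q -> ([]<>p & (q | ~q))), w0
2. q, w0   [~->-rule on 1]
3. ~([]<>p & (q | ~q)), w0   [~->-rule on 1]
4. ~[]<>p, w0   [~&-rule on 3 (branches; this branch)]
5. ~<>p, w1   [~[]-rule on 4: fresh world w1, w0Rw1]
6. ~p, w0   [~<>-rule on 5 via w1Rw0]
7. ~p, w1   [~<>-rule on 5 via w1Rw1]
Accessibility: w0Rw0, w0Rw1, w1Rw0, w1Rw1
The negation has an open branch (countermodel exists).

Invalid (countermodel exists)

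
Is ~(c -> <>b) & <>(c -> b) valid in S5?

Tableau for the negation ~(~(c -> <>b) & <>(c -> b)):
1. ~(~(c -> <>b) & <>(c -> b)), 0
2. ~<>(c -> b), 0
3. ~(c -> b), 0
4. c, 0
5. ~b, 0
Accessibility: 0R0
The negation has an open branch (countermodel exists).

Invalid (countermodel exists)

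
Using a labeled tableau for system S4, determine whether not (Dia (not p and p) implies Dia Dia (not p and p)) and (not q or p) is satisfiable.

No, unsatisfiable

1. not (Dia (not p and p) implies Dia Dia (not p and p)) and (not q or p), 0
2. not (Dia (not p and p) implies Dia Dia (not p and p)), 0
3. not q or p, 0
4. Dia (not p and p), 0
5. not Dia Dia (not p and p), 0
6. not Dia (not p and p), 0
7. not (not p and p), 0
8. p, 0
9. not p and p, 1
10. not p, 1
11. p, 1
Accessibility: 0R0, 0R1, 1R1
Branch closes: p and not p both at 1.
(One branch shown.) All branches close.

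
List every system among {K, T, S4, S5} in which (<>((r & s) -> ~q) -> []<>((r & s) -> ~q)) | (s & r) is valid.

S5-tableau for the negation ~((<>((r & s) -> ~q) -> []<>((r & s) -> ~q)) | (s & r)):
1. ~((<>((r & s) -> ~q) -> []<>((r & s) -> ~q)) | (s & r)), w0
2. ~(<>((r & s) -> ~q) -> []<>((r & s) -> ~q)), w0   [~|-rule on 1]
3. ~(s & r), w0   [~|-rule on 1]
4. <>((r & s) -> ~q), w0   [~->-rule on 2]
5. ~[]<>((r & s) -> ~q), w0   [~->-rule on 2]
6. ~r, w0   [~&-rule on 3 (branches; this branch)]
7. (r & s) -> ~q, w1   [<>-rule on 4: fresh world w1, w0Rw1]
8. ~(r & s), w1   [->-rule on 7 (branches; this branch)]
9. ~s, w1   [~&-rule on 8 (branches; this branch)]
10. ~<>((r & s) -> ~q), w2   [~[]-rule on 5: fresh world w2, w0Rw2]
11. ~((r & s) -> ~q), w0   [~<>-rule on 10 via w2Rw0]
12. r & s, w0   [~->-rule on 11]
13. q, w0   [~->-rule on 11]
14. r, w0   [&-rule on 12]
15. s, w0   [&-rule on 12]
Accessibility: w0Rw0, w0Rw1, w0Rw2, w1Rw0, w1Rw1, w1Rw2, w2Rw0, w2Rw1, w2Rw2
Branch closes: r and ~r both at w0.
Every branch closes (one shown): valid in S5.
S4-tableau for the negation ~((<>((r & s) -> ~q) -> []<>((r & s) -> ~q)) | (s & r)):
1. ~((<>((r & s) -> ~q) -> []<>((r & s) -> ~q)) | (s & r)), w0
2. ~(<>((r & s) -> ~q) -> []<>((r & s) -> ~q)), w0   [~|-rule on 1]
3. ~(s & r), w0   [~|-rule on 1]
4. <>((r & s) -> ~q), w0   [~->-rule on 2]
5. ~[]<>((r & s) -> ~q), w0   [~->-rule on 2]
6. ~r, w0   [~&-rule on 3 (branches; this branch)]
7. (r & s) -> ~q, w1   [<>-rule on 4: fresh world w1, w0Rw1]
8. ~q, w1   [->-rule on 7 (branches; this branch)]
9. ~<>((r & s) -> ~q), w2   [~[]-rule on 5: fresh world w2, w0Rw2]
10. ~((r & s) -> ~q), w2   [~<>-rule on 9 via w2Rw2]
11. r & s, w2   [~->-rule on 10]
12. q, w2   [~->-rule on 10]
13. r, w2   [&-rule on 11]
14. s, w2   [&-rule on 11]
Accessibility: w0Rw0, w0Rw1, w0Rw2, w1Rw1, w2Rw2
Complete open branch: countermodel on an S4-frame, so not valid in S4, nor in K, T (the same frame is also a K-frame and a T-frame).

S5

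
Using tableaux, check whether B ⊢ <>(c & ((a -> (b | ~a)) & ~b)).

No, not valid

Tableau for the negation ~<>(c & ((a -> (b | ~a)) & ~b)):
1. ~<>(c & ((a -> (b | ~a)) & ~b)), u
2. ~(c & ((a -> (b | ~a)) & ~b)), u   [~<>-rule on 1 via uRu]
3. ~((a -> (b | ~a)) & ~b), u   [~&-rule on 2 (branches; this branch)]
4. b, u   [~&-rule on 3 (branches; this branch)]
Accessibility: uRu
The negation has an open branch (countermodel exists).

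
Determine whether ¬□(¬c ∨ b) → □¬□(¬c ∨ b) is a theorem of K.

Tableau for the negation ¬(¬□(¬c ∨ b) → □¬□(¬c ∨ b)):
1. ¬(¬□(¬c ∨ b) → □¬□(¬c ∨ b)), w0
2. ¬□(¬c ∨ b), w0
3. ¬□¬□(¬c ∨ b), w0
4. ¬(¬c ∨ b), w1
5. c, w1
6. ¬b, w1
7. □(¬c ∨ b), w2
Accessibility: w0Rw1, w0Rw2
The negation has an open branch (countermodel exists).

Invalid (countermodel exists)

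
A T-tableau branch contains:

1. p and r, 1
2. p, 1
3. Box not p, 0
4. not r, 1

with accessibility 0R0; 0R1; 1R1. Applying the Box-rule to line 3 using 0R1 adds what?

not p, 1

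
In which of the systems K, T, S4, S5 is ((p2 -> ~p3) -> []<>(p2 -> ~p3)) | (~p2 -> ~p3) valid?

S5-tableau for the negation ~(((p2 -> ~p3) -> []<>(p2 -> ~p3)) | (~p2 -> ~p3)):
1. ~(((p2 -> ~p3) -> []<>(p2 -> ~p3)) | (~p2 -> ~p3)), u
2. ~((p2 -> ~p3) -> []<>(p2 -> ~p3)), u
3. ~(~p2 -> ~p3), u
4. p2 -> ~p3, u
5. ~[]<>(p2 -> ~p3), u
6. ~p2, u
7. p3, u
8. ~<>(p2 -> ~p3), v
9. ~(p2 -> ~p3), u
10. p2, u
Accessibility: uRu, uRv, vRu, vRv
Branch closes: p2 and ~p2 both at u.
Every branch closes (one shown): valid in S5.
S4-tableau for the negation ~(((p2 -> ~p3) -> []<>(p2 -> ~p3)) | (~p2 -> ~p3)):
1. ~(((p2 -> ~p3) -> []<>(p2 -> ~p3)) | (~p2 -> ~p3)), u
2. ~((p2 -> ~p3) -> []<>(p2 -> ~p3)), u
3. ~(~p2 -> ~p3), u
4. p2 -> ~p3, u
5. ~[]<>(p2 -> ~p3), u
6. ~p2, u
7. p3, u
8. ~<>(p2 -> ~p3), v
9. ~(p2 -> ~p3), v
10. p2, v
11. p3, v
Accessibility: uRu, uRv, vRv
Complete open branch: countermodel on an S4-frame, so not valid in S4, nor in K, T (the same frame is also a K-frame and a T-frame).

S5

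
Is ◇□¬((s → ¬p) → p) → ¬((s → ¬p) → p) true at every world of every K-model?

Invalid (countermodel exists)

Tableau for the negation ¬(◇□¬((s → ¬p) → p) → ¬((s → ¬p) → p)):
1. ¬(◇□¬((s → ¬p) → p) → ¬((s → ¬p) → p)), 0
2. ◇□¬((s → ¬p) → p), 0
3. (s → ¬p) → p, 0
4. p, 0
5. □¬((s → ¬p) → p), 1
Accessibility: 0R1
The negation has an open branch (countermodel exists).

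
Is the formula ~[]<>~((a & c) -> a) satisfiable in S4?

1. ~[]<>~((a & c) -> a), 0
2. ~<>~((a & c) -> a), 1   [~[]-rule on 1: fresh world 1, 0R1]
3. (a & c) -> a, 1   [~<>-rule on 2 via 1R1]
4. a, 1   [->-rule on 3 (branches; this branch)]
Accessibility: 0R0, 0R1, 1R1

Satisfiable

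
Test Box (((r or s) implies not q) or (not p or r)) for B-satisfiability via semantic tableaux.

Satisfiable

1. Box (((r or s) implies not q) or (not p or r)), u
2. ((r or s) implies not q) or (not p or r), u
3. not p or r, u
4. r, u
Accessibility: uRu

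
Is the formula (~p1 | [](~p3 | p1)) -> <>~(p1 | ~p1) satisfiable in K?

Yes, satisfiable

1. (~p1 | [](~p3 | p1)) -> <>~(p1 | ~p1), u
2. ~(~p1 | [](~p3 | p1)), u
3. p1, u
4. ~[](~p3 | p1), u
5. ~(~p3 | p1), v
6. p3, v
7. ~p1, v
Accessibility: uRv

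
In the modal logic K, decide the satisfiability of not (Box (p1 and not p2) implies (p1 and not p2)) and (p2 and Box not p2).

1. not (Box (p1 and not p2) implies (p1 and not p2)) and (p2 and Box not p2), 0
2. not (Box (p1 and not p2) implies (p1 and not p2)), 0   [and-rule on 1]
3. p2 and Box not p2, 0   [and-rule on 1]
4. Box (p1 and not p2), 0   [neg-implies-rule on 2]
5. not (p1 and not p2), 0   [neg-implies-rule on 2]
6. p2, 0   [and-rule on 3]
7. Box not p2, 0   [and-rule on 3]

Yes, satisfiable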